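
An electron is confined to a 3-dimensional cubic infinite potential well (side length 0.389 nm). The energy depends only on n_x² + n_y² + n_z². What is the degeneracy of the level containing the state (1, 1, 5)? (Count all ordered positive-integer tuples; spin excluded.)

The level has n_x² + n_y² + n_z² = 27. The ordered positive-integer solutions are (1, 1, 5), (1, 5, 1), (3, 3, 3), (5, 1, 1).
That gives 4 states.

degeneracy = 4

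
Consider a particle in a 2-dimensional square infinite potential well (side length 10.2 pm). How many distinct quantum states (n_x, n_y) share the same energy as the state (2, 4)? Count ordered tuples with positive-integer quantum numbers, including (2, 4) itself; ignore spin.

degeneracy = 2

The level has n_x² + n_y² = 20. The ordered positive-integer solutions are (2, 4), (4, 2).
That gives 2 states.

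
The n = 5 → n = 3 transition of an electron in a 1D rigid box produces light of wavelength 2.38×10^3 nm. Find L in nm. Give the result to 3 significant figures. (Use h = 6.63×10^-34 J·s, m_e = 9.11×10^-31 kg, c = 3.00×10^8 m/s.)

L = 3.40 nm

The photon carries ΔE = hc/λ = 6.63×10^-34·3.00×10^8/2.38×10^-6 m = 8.357×10^-20 J.
Since ΔE = (5² − 3²)E_1, E_1 = 5.223×10^-21 J, and L = h/√(8m_eE_1) = 3.40×10^-9 m = 3.40 nm.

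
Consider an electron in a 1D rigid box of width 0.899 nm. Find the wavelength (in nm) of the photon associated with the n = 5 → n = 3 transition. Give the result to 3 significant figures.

E_1 = h²/(8m_eL²) = 7.455×10^-20 J, so ΔE = (5² − 3²)E_1 = 1.193×10^-18 J.
λ = hc/ΔE = (6.626×10^-34·2.998×10^8)/1.193×10^-18 = 1.67×10^-7 m = 167 nm.

λ = 167 nm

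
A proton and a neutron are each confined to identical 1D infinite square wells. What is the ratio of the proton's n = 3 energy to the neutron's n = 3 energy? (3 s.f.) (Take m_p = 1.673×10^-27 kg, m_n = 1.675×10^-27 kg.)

1.00

E_n ∝ 1/m at fixed n and L, so the ratio is m_n/m_p = 1.675×10^-27/1.673×10^-27 = 1.00.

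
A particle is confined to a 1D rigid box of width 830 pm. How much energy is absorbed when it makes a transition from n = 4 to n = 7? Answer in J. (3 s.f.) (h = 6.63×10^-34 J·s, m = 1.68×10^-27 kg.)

E_1 = h²/(8mL²) = 4.748×10^-23 J.
|ΔE| = |4² − 7²|·E_1 = 33·4.748×10^-23 J = 1.57×10^-21 J.

|ΔE| = 1.57×10^-21 J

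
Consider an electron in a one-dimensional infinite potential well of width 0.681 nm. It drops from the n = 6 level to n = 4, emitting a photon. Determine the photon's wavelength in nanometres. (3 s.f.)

E_1 = h²/(8m_eL²) = 1.299×10^-19 J, so ΔE = (6² − 4²)E_1 = 2.598×10^-18 J.
λ = hc/ΔE = (6.626×10^-34·2.998×10^8)/2.598×10^-18 = 7.65×10^-8 m = 76.5 nm.

λ = 76.5 nm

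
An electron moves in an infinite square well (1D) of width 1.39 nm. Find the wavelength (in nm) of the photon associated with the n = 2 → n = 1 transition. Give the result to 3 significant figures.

E_1 = h²/(8m_eL²) = 3.118×10^-20 J, so ΔE = (2² − 1²)E_1 = 9.354×10^-20 J.
λ = hc/ΔE = (6.626×10^-34·2.998×10^8)/9.354×10^-20 = 2.12×10^-6 m = 2.12×10^3 nm.

λ = 2.12×10^3 nm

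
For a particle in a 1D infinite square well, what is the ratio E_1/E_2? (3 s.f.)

0.250

E_n ∝ n², so E_1/E_2 = 1²/2² = 1/4 = 0.250.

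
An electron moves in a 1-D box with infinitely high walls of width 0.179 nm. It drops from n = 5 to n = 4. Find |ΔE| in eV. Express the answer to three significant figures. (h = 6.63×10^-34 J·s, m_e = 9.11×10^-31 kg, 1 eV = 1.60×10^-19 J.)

E_1 = h²/(8m_eL²) = 1.882×10^-18 J.
|ΔE| = |5² − 4²|·E_1 = 9·1.882×10^-18 J = 1.694×10^-17 J = 106 eV.

|ΔE| = 106 eV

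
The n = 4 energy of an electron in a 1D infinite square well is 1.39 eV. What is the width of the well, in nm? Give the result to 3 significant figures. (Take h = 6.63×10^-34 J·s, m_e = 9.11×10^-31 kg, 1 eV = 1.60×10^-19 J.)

L = 2.08 nm

From E_n = n²h²/(8m_eL²), L = n·h/√(8m_eE_n).
E_4 = 1.39 eV = 2.224×10^-19 J, so L = 4·6.63×10^-34/√(8·9.11×10^-31·2.224×10^-19) = 2.08×10^-9 m = 2.08 nm.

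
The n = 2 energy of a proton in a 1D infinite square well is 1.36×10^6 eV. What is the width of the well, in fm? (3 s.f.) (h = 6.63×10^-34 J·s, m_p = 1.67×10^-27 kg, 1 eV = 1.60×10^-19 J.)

L = 24.6 fm

From E_n = n²h²/(8m_pL²), L = n·h/√(8m_pE_n).
E_2 = 1.36×10^6 eV = 2.176×10^-13 J, so L = 2·6.63×10^-34/√(8·1.67×10^-27·2.176×10^-13) = 2.46×10^-14 m = 24.6 fm.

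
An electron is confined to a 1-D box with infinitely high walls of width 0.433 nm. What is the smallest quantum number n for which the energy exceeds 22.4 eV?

n = 4

E_1 = h²/(8m_eL²) = 3.213×10^-19 J = 2.006 eV.
Need n² > 22.4/2.006 = 11.17, i.e. n > 3.342.
The smallest integer satisfying this is n = 4.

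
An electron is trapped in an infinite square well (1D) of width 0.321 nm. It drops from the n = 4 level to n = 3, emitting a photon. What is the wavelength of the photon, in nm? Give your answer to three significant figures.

λ = 48.5 nm

E_1 = h²/(8m_eL²) = 5.847×10^-19 J, so ΔE = (4² − 3²)E_1 = 4.093×10^-18 J.
λ = hc/ΔE = (6.626×10^-34·2.998×10^8)/4.093×10^-18 = 4.85×10^-8 m = 48.5 nm.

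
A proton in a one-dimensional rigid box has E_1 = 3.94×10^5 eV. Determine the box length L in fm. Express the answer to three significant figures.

L = 22.8 fm

From E_n = n²h²/(8m_pL²), L = n·h/√(8m_pE_n).
E_1 = 3.94×10^5 eV = 6.312×10^-14 J, so L = 1·6.626×10^-34/√(8·1.673×10^-27·6.312×10^-14) = 2.28×10^-14 m = 22.8 fm.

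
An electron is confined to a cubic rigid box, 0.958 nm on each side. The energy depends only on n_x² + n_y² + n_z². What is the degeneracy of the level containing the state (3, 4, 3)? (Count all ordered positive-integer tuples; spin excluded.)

The level has n_x² + n_y² + n_z² = 34. The ordered positive-integer solutions are (3, 3, 4), (3, 4, 3), (4, 3, 3).
That gives 3 states.

degeneracy = 3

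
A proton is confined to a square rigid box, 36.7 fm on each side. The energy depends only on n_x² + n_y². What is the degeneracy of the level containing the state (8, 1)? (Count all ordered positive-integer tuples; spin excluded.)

The level has n_x² + n_y² = 65. The ordered positive-integer solutions are (1, 8), (4, 7), (7, 4), (8, 1).
That gives 4 states.

degeneracy = 4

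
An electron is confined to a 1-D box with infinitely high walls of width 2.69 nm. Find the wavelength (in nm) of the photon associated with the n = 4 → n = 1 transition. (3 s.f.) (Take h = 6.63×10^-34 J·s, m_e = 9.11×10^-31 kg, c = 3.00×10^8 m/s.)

λ = 1.59×10^3 nm

E_1 = h²/(8m_eL²) = 8.335×10^-21 J, so ΔE = (4² − 1²)E_1 = 1.250×10^-19 J.
λ = hc/ΔE = (6.63×10^-34·3.00×10^8)/1.250×10^-19 = 1.59×10^-6 m = 1.59×10^3 nm.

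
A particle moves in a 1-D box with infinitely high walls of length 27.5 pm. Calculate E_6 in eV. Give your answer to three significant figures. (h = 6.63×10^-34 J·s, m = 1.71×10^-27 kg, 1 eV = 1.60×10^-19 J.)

E_6 = 9.56 eV

For an infinite well E_n = n²h²/(8mL²), so E_1 = h²/(8mL²) = (6.63×10^-34)²/(8·1.71×10^-27·(2.75×10^-11 m)²) = 4.249×10^-20 J.
Then E_6 = 6²·E_1 = 36·4.249×10^-20 J = 1.530×10^-18 J.
Converting, E_6 = 1.530×10^-18 J / (1.60×10^-19 J/eV) = 9.56 eV.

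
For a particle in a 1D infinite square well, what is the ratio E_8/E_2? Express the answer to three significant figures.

16.0

E_n ∝ n², so E_8/E_2 = 8²/2² = 64/4 = 16.0.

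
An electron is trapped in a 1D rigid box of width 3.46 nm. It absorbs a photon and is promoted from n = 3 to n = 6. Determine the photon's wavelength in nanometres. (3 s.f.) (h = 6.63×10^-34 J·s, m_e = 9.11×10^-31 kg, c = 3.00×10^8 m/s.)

λ = 1.46×10^3 nm

E_1 = h²/(8m_eL²) = 5.038×10^-21 J, so ΔE = (6² − 3²)E_1 = 1.360×10^-19 J.
λ = hc/ΔE = (6.63×10^-34·3.00×10^8)/1.360×10^-19 = 1.46×10^-6 m = 1.46×10^3 nm.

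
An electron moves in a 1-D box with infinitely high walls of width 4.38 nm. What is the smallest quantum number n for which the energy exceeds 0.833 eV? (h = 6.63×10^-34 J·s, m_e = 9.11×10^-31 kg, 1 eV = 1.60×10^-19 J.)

n = 7

E_1 = h²/(8m_eL²) = 3.144×10^-21 J = 0.01965 eV.
Need n² > 0.833/0.01965 = 42.39, i.e. n > 6.511.
The smallest integer satisfying this is n = 7.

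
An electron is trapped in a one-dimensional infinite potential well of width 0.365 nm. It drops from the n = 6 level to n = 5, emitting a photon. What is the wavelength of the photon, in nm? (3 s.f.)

λ = 39.9 nm

E_1 = h²/(8m_eL²) = 4.522×10^-19 J, so ΔE = (6² − 5²)E_1 = 4.974×10^-18 J.
λ = hc/ΔE = (6.626×10^-34·2.998×10^8)/4.974×10^-18 = 3.99×10^-8 m = 39.9 nm.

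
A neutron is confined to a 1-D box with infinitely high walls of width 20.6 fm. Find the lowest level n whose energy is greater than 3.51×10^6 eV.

n = 3

E_1 = h²/(8m_nL²) = 7.721×10^-14 J = 4.820×10^5 eV.
Need n² > 3.51×10^6/4.820×10^5 = 7.282, i.e. n > 2.699.
The smallest integer satisfying this is n = 3.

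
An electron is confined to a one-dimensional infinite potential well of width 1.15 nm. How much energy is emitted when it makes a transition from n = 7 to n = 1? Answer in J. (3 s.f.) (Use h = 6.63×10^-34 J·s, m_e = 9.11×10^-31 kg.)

|ΔE| = 2.19×10^-18 J

E_1 = h²/(8m_eL²) = 4.561×10^-20 J.
|ΔE| = |7² − 1²|·E_1 = 48·4.561×10^-20 J = 2.19×10^-18 J.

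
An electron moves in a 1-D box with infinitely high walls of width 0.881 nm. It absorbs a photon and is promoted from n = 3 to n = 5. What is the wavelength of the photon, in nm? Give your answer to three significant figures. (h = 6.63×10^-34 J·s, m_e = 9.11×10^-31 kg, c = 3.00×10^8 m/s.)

λ = 160 nm

E_1 = h²/(8m_eL²) = 7.771×10^-20 J, so ΔE = (5² − 3²)E_1 = 1.243×10^-18 J.
λ = hc/ΔE = (6.63×10^-34·3.00×10^8)/1.243×10^-18 = 1.60×10^-7 m = 160 nm.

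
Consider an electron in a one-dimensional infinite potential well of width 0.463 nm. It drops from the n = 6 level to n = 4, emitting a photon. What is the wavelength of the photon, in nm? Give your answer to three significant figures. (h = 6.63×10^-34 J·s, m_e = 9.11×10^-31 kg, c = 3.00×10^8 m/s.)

λ = 35.3 nm

E_1 = h²/(8m_eL²) = 2.814×10^-19 J, so ΔE = (6² − 4²)E_1 = 5.628×10^-18 J.
λ = hc/ΔE = (6.63×10^-34·3.00×10^8)/5.628×10^-18 = 3.53×10^-8 m = 35.3 nm.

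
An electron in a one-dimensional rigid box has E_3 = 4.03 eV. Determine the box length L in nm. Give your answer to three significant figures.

From E_n = n²h²/(8m_eL²), L = n·h/√(8m_eE_n).
E_3 = 4.03 eV = 6.456×10^-19 J, so L = 3·6.626×10^-34/√(8·9.109×10^-31·6.456×10^-19) = 9.16×10^-10 m = 0.916 nm.

L = 0.916 nm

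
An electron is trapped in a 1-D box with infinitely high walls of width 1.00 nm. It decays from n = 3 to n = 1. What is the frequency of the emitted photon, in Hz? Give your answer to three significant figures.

f = 7.27×10^14 Hz

E_1 = h²/(8m_eL²) = 6.025×10^-20 J and ΔE = (3² − 1²)E_1 = 4.820×10^-19 J.
f = ΔE/h = 4.820×10^-19/6.626×10^-34 = 7.27×10^14 Hz.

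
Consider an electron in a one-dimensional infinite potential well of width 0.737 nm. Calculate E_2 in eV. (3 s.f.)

E_2 = 2.77 eV

For an infinite well E_n = n²h²/(8m_eL²), so E_1 = h²/(8m_eL²) = (6.626×10^-34)²/(8·9.109×10^-31·(7.37×10^-10 m)²) = 1.109×10^-19 J.
Then E_2 = 2²·E_1 = 4·1.109×10^-19 J = 4.436×10^-19 J.
Converting, E_2 = 4.436×10^-19 J / (1.602×10^-19 J/eV) = 2.77 eV.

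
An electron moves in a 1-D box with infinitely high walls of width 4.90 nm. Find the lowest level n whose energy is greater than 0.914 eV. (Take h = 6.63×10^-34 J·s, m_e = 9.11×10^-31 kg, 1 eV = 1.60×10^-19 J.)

n = 8

E_1 = h²/(8m_eL²) = 2.512×10^-21 J = 0.01570 eV.
Need n² > 0.914/0.01570 = 58.22, i.e. n > 7.630.
The smallest integer satisfying this is n = 8.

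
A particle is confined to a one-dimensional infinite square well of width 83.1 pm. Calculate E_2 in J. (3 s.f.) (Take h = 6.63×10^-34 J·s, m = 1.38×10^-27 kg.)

E_2 = 2.31×10^-20 J

For an infinite well E_n = n²h²/(8mL²), so E_1 = h²/(8mL²) = (6.63×10^-34)²/(8·1.38×10^-27·(8.31×10^-11 m)²) = 5.766×10^-21 J.
Then E_2 = 2²·E_1 = 4·5.766×10^-21 J = 2.31×10^-20 J.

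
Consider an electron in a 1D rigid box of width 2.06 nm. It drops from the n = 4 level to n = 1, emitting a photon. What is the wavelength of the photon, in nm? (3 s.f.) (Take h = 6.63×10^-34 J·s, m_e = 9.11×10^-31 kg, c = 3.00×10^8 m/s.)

E_1 = h²/(8m_eL²) = 1.421×10^-20 J, so ΔE = (4² − 1²)E_1 = 2.132×10^-19 J.
λ = hc/ΔE = (6.63×10^-34·3.00×10^8)/2.132×10^-19 = 9.33×10^-7 m = 933 nm.

λ = 933 nm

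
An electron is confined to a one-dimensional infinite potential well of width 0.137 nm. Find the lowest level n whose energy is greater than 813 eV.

E_1 = h²/(8m_eL²) = 3.210×10^-18 J = 20.04 eV.
Need n² > 813/20.04 = 40.57, i.e. n > 6.369.
The smallest integer satisfying this is n = 7.

n = 7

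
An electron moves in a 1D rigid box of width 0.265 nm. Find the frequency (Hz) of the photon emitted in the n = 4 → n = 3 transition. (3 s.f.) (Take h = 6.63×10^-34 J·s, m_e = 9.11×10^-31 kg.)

f = 9.07×10^15 Hz

E_1 = h²/(8m_eL²) = 8.589×10^-19 J and ΔE = (4² − 3²)E_1 = 6.012×10^-18 J.
f = ΔE/h = 6.012×10^-18/6.63×10^-34 = 9.07×10^15 Hz.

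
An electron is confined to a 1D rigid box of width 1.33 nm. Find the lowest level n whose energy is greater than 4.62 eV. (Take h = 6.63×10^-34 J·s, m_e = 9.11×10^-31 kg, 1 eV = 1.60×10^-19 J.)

n = 5

E_1 = h²/(8m_eL²) = 3.410×10^-20 J = 0.2131 eV.
Need n² > 4.62/0.2131 = 21.68, i.e. n > 4.656.
The smallest integer satisfying this is n = 5.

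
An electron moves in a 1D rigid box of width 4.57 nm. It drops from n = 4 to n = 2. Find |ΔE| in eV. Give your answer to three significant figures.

|ΔE| = 0.216 eV

E_1 = h²/(8m_eL²) = 2.885×10^-21 J.
|ΔE| = |4² − 2²|·E_1 = 12·2.885×10^-21 J = 3.462×10^-20 J = 0.216 eV.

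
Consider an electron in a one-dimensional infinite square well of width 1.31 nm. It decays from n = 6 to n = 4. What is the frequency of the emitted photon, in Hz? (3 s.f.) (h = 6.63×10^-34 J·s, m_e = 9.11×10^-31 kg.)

f = 1.06×10^15 Hz

E_1 = h²/(8m_eL²) = 3.515×10^-20 J and ΔE = (6² − 4²)E_1 = 7.030×10^-19 J.
f = ΔE/h = 7.030×10^-19/6.63×10^-34 = 1.06×10^15 Hz.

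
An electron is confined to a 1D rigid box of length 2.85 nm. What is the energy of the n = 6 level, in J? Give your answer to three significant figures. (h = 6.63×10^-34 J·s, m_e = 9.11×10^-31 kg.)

E_6 = 2.67×10^-19 J

For an infinite well E_n = n²h²/(8m_eL²), so E_1 = h²/(8m_eL²) = (6.63×10^-34)²/(8·9.11×10^-31·(2.85×10^-9 m)²) = 7.426×10^-21 J.
Then E_6 = 6²·E_1 = 36·7.426×10^-21 J = 2.67×10^-19 J.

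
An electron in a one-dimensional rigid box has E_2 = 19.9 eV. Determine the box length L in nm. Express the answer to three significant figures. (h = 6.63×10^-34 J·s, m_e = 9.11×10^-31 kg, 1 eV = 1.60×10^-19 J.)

From E_n = n²h²/(8m_eL²), L = n·h/√(8m_eE_n).
E_2 = 19.9 eV = 3.184×10^-18 J, so L = 2·6.63×10^-34/√(8·9.11×10^-31·3.184×10^-18) = 2.75×10^-10 m = 0.275 nm.

L = 0.275 nm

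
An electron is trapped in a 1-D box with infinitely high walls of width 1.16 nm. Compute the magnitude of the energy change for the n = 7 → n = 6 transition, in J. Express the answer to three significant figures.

|ΔE| = 5.82×10^-19 J

E_1 = h²/(8m_eL²) = 4.477×10^-20 J.
|ΔE| = |7² − 6²|·E_1 = 13·4.477×10^-20 J = 5.82×10^-19 J.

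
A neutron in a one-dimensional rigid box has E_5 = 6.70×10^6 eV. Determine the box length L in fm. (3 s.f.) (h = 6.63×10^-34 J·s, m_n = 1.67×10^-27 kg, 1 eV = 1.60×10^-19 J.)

From E_n = n²h²/(8m_nL²), L = n·h/√(8m_nE_n).
E_5 = 6.70×10^6 eV = 1.072×10^-12 J, so L = 5·6.63×10^-34/√(8·1.67×10^-27·1.072×10^-12) = 2.77×10^-14 m = 27.7 fm.

L = 27.7 fm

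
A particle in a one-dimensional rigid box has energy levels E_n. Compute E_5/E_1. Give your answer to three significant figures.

E_n ∝ n², so E_5/E_1 = 5²/1² = 25/1 = 25.0.

25.0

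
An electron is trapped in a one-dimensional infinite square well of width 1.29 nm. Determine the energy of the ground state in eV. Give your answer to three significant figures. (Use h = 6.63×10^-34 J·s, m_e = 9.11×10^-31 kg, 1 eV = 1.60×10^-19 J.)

E_1 = 0.227 eV

For an infinite well E_n = n²h²/(8m_eL²), so E_1 = h²/(8m_eL²) = (6.63×10^-34)²/(8·9.11×10^-31·(1.29×10^-9 m)²) = 3.624×10^-20 J.
Converting, E_1 = 3.624×10^-20 J / (1.60×10^-19 J/eV) = 0.227 eV.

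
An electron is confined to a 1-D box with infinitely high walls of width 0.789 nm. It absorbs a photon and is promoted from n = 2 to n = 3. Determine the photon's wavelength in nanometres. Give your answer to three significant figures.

λ = 411 nm

E_1 = h²/(8m_eL²) = 9.678×10^-20 J, so ΔE = (3² − 2²)E_1 = 4.839×10^-19 J.
λ = hc/ΔE = (6.626×10^-34·2.998×10^8)/4.839×10^-19 = 4.11×10^-7 m = 411 nm.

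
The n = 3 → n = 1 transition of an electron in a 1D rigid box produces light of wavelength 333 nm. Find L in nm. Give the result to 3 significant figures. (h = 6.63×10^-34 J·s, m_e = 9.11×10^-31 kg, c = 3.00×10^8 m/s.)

L = 0.899 nm

The photon carries ΔE = hc/λ = 6.63×10^-34·3.00×10^8/3.33×10^-7 m = 5.973×10^-19 J.
Since ΔE = (3² − 1²)E_1, E_1 = 7.466×10^-20 J, and L = h/√(8m_eE_1) = 8.99×10^-10 m = 0.899 nm.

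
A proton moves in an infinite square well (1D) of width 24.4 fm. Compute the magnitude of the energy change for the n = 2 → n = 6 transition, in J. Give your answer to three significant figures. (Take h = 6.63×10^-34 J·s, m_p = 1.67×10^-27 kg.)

|ΔE| = 1.77×10^-12 J

E_1 = h²/(8m_pL²) = 5.526×10^-14 J.
|ΔE| = |2² − 6²|·E_1 = 32·5.526×10^-14 J = 1.77×10^-12 J.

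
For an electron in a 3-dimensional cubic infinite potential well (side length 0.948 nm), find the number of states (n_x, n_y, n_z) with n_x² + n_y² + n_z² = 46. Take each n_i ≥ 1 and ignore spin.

degeneracy = 6

The level has n_x² + n_y² + n_z² = 46. The ordered positive-integer solutions are (1, 3, 6), (1, 6, 3), (3, 1, 6), (3, 6, 1), (6, 1, 3), (6, 3, 1).
That gives 6 states.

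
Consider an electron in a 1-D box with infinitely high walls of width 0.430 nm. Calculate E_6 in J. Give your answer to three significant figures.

For an infinite well E_n = n²h²/(8m_eL²), so E_1 = h²/(8m_eL²) = (6.626×10^-34)²/(8·9.109×10^-31·(4.30×10^-10 m)²) = 3.258×10^-19 J.
Then E_6 = 6²·E_1 = 36·3.258×10^-19 J = 1.17×10^-17 J.

E_6 = 1.17×10^-17 J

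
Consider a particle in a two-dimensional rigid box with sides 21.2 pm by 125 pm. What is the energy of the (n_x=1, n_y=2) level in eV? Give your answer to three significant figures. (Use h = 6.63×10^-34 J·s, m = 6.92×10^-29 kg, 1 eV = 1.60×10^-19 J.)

For a 2D rectangular well E = (h²/8m)·Σ n_i²/L_i² = (6.63×10^-34)²/(8·6.92×10^-29) · [1²/(21.2 pm)² + 2²/(125 pm)²].
Evaluating gives E = 1.970×10^-18 J = 12.3 eV.

E = 12.3 eV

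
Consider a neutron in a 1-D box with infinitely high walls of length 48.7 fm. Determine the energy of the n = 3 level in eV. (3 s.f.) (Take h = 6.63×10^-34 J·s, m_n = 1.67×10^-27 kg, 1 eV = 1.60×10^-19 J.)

E_3 = 7.80×10^5 eV

For an infinite well E_n = n²h²/(8m_nL²), so E_1 = h²/(8m_nL²) = (6.63×10^-34)²/(8·1.67×10^-27·(4.87×10^-14 m)²) = 1.387×10^-14 J.
Then E_3 = 3²·E_1 = 9·1.387×10^-14 J = 1.248×10^-13 J.
Converting, E_3 = 1.248×10^-13 J / (1.60×10^-19 J/eV) = 7.80×10^5 eV.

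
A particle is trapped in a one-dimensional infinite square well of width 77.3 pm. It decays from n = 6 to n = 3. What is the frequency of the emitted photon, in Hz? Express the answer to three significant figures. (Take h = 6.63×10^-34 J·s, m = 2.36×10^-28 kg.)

E_1 = h²/(8mL²) = 3.896×10^-20 J and ΔE = (6² − 3²)E_1 = 1.052×10^-18 J.
f = ΔE/h = 1.052×10^-18/6.63×10^-34 = 1.59×10^15 Hz.

f = 1.59×10^15 Hz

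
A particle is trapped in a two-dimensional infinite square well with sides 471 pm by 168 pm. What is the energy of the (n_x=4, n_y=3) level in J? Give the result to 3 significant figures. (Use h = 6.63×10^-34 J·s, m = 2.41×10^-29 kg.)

E = 8.91×10^-19 J

For a 2D rectangular well E = (h²/8m)·Σ n_i²/L_i² = (6.63×10^-34)²/(8·2.41×10^-29) · [4²/(471 pm)² + 3²/(168 pm)²].
Evaluating gives E = 8.91×10^-19 J.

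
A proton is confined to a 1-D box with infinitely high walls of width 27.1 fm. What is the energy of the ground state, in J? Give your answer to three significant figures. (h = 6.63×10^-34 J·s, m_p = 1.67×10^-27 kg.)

E_1 = 4.48×10^-14 J

For an infinite well E_n = n²h²/(8m_pL²), so E_1 = h²/(8m_pL²) = (6.63×10^-34)²/(8·1.67×10^-27·(2.71×10^-14 m)²) = 4.480×10^-14 J.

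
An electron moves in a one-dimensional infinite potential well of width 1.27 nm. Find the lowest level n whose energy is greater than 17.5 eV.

n = 9

E_1 = h²/(8m_eL²) = 3.735×10^-20 J = 0.2331 eV.
Need n² > 17.5/0.2331 = 75.08, i.e. n > 8.665.
The smallest integer satisfying this is n = 9.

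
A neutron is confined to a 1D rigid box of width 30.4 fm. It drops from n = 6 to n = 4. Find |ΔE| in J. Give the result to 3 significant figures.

|ΔE| = 7.09×10^-13 J

E_1 = h²/(8m_nL²) = 3.545×10^-14 J.
|ΔE| = |6² − 4²|·E_1 = 20·3.545×10^-14 J = 7.09×10^-13 J.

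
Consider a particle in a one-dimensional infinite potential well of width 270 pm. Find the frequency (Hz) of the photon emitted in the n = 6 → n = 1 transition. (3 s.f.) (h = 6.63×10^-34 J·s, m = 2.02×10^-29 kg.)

f = 1.97×10^15 Hz

E_1 = h²/(8mL²) = 3.731×10^-20 J and ΔE = (6² − 1²)E_1 = 1.306×10^-18 J.
f = ΔE/h = 1.306×10^-18/6.63×10^-34 = 1.97×10^15 Hz.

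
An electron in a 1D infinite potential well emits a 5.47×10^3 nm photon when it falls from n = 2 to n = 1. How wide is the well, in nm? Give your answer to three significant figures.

L = 2.23 nm

The photon carries ΔE = hc/λ = 6.626×10^-34·2.998×10^8/5.47×10^-6 m = 3.632×10^-20 J.
Since ΔE = (2² − 1²)E_1, E_1 = 1.211×10^-20 J, and L = h/√(8m_eE_1) = 2.23×10^-9 m = 2.23 nm.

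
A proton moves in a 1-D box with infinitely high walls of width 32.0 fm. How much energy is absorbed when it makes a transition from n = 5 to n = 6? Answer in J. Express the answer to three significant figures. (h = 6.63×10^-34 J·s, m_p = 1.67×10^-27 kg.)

|ΔE| = 3.53×10^-13 J

E_1 = h²/(8m_pL²) = 3.213×10^-14 J.
|ΔE| = |5² − 6²|·E_1 = 11·3.213×10^-14 J = 3.53×10^-13 J.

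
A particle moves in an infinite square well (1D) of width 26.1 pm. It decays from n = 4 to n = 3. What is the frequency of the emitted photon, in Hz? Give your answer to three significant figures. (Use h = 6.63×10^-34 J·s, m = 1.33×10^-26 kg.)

E_1 = h²/(8mL²) = 6.065×10^-21 J and ΔE = (4² − 3²)E_1 = 4.246×10^-20 J.
f = ΔE/h = 4.246×10^-20/6.63×10^-34 = 6.40×10^13 Hz.

f = 6.40×10^13 Hz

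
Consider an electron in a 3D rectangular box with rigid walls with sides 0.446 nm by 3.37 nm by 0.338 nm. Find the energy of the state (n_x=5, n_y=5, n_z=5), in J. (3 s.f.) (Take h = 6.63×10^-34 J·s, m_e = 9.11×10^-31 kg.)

E = 2.09×10^-17 J

For a 3D rectangular well E = (h²/8m_e)·Σ n_i²/L_i² = (6.63×10^-34)²/(8·9.11×10^-31) · [5²/(0.446 nm)² + 5²/(3.37 nm)² + 5²/(0.338 nm)²].
Evaluating gives E = 2.09×10^-17 J.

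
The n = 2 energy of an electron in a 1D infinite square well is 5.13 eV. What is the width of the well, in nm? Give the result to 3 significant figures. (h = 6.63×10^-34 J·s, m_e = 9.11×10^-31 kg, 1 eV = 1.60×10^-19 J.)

From E_n = n²h²/(8m_eL²), L = n·h/√(8m_eE_n).
E_2 = 5.13 eV = 8.208×10^-19 J, so L = 2·6.63×10^-34/√(8·9.11×10^-31·8.208×10^-19) = 5.42×10^-10 m = 0.542 nm.

L = 0.542 nm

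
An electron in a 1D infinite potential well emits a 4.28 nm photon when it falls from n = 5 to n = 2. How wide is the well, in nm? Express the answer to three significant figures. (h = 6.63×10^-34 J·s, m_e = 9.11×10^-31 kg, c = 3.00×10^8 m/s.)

The photon carries ΔE = hc/λ = 6.63×10^-34·3.00×10^8/4.28×10^-9 m = 4.647×10^-17 J.
Since ΔE = (5² − 2²)E_1, E_1 = 2.213×10^-18 J, and L = h/√(8m_eE_1) = 1.65×10^-10 m = 0.165 nm.

L = 0.165 nm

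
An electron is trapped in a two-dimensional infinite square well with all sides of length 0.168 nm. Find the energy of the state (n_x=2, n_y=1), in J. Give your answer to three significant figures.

E = 1.07×10^-17 J

For a 2D rectangular well E = (h²/8m_e)·Σ n_i²/L_i² = (6.626×10^-34)²/(8·9.109×10^-31) · [2²/(0.168 nm)² + 1²/(0.168 nm)²].
Evaluating gives E = 1.07×10^-17 J.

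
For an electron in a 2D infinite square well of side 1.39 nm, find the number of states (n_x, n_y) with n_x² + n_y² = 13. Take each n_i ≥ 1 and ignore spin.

The level has n_x² + n_y² = 13. The ordered positive-integer solutions are (2, 3), (3, 2).
That gives 2 states.

degeneracy = 2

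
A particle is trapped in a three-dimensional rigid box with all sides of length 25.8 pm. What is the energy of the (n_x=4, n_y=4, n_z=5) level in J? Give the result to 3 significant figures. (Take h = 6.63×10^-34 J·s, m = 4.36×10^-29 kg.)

For a 3D rectangular well E = (h²/8m)·Σ n_i²/L_i² = (6.63×10^-34)²/(8·4.36×10^-29) · [4²/(25.8 pm)² + 4²/(25.8 pm)² + 5²/(25.8 pm)²].
Evaluating gives E = 1.08×10^-16 J.

E = 1.08×10^-16 J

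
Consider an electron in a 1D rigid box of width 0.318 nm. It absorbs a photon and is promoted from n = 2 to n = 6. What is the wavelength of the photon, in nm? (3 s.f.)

λ = 10.4 nm

E_1 = h²/(8m_eL²) = 5.958×10^-19 J, so ΔE = (6² − 2²)E_1 = 1.907×10^-17 J.
λ = hc/ΔE = (6.626×10^-34·2.998×10^8)/1.907×10^-17 = 1.04×10^-8 m = 10.4 nm.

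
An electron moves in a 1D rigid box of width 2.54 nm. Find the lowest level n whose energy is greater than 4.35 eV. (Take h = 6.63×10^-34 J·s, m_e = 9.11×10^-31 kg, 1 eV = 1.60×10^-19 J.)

E_1 = h²/(8m_eL²) = 9.349×10^-21 J = 0.05843 eV.
Need n² > 4.35/0.05843 = 74.45, i.e. n > 8.628.
The smallest integer satisfying this is n = 9.

n = 9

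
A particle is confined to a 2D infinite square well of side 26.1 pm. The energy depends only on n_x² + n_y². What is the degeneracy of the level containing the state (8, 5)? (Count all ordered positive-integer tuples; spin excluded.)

The level has n_x² + n_y² = 89. The ordered positive-integer solutions are (5, 8), (8, 5).
That gives 2 states.

degeneracy = 2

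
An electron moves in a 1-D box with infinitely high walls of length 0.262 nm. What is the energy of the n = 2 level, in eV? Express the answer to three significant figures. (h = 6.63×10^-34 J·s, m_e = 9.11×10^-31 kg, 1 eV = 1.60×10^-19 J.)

E_2 = 22.0 eV

For an infinite well E_n = n²h²/(8m_eL²), so E_1 = h²/(8m_eL²) = (6.63×10^-34)²/(8·9.11×10^-31·(2.62×10^-10 m)²) = 8.787×10^-19 J.
Then E_2 = 2²·E_1 = 4·8.787×10^-19 J = 3.515×10^-18 J.
Converting, E_2 = 3.515×10^-18 J / (1.60×10^-19 J/eV) = 22.0 eV.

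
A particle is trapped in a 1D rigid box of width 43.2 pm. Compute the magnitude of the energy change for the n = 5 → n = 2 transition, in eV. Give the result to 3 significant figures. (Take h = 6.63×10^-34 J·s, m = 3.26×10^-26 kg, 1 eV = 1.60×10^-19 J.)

|ΔE| = 0.119 eV

E_1 = h²/(8mL²) = 9.031×10^-22 J.
|ΔE| = |5² − 2²|·E_1 = 21·9.031×10^-22 J = 1.897×10^-20 J = 0.119 eV.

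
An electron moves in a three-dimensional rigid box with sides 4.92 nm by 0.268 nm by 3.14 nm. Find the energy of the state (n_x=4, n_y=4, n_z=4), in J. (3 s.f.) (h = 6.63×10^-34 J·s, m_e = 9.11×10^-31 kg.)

For a 3D rectangular well E = (h²/8m_e)·Σ n_i²/L_i² = (6.63×10^-34)²/(8·9.11×10^-31) · [4²/(4.92 nm)² + 4²/(0.268 nm)² + 4²/(3.14 nm)²].
Evaluating gives E = 1.36×10^-17 J.

E = 1.36×10^-17 J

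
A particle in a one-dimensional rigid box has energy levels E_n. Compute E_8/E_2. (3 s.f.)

E_n ∝ n², so E_8/E_2 = 8²/2² = 64/4 = 16.0.

16.0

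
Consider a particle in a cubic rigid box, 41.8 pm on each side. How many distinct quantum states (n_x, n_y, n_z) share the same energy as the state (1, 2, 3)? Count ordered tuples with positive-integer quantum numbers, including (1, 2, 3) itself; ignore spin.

The level has n_x² + n_y² + n_z² = 14. The ordered positive-integer solutions are (1, 2, 3), (1, 3, 2), (2, 1, 3), (2, 3, 1), (3, 1, 2), (3, 2, 1).
That gives 6 states.

degeneracy = 6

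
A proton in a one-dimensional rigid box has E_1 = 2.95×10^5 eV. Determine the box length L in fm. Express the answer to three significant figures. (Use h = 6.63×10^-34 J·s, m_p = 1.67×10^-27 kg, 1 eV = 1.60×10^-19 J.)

From E_n = n²h²/(8m_pL²), L = n·h/√(8m_pE_n).
E_1 = 2.95×10^5 eV = 4.720×10^-14 J, so L = 1·6.63×10^-34/√(8·1.67×10^-27·4.720×10^-14) = 2.64×10^-14 m = 26.4 fm.

L = 26.4 fm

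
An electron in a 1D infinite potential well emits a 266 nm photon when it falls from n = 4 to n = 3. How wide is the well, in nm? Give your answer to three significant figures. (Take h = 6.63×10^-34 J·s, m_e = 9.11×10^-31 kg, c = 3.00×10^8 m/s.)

The photon carries ΔE = hc/λ = 6.63×10^-34·3.00×10^8/2.66×10^-7 m = 7.477×10^-19 J.
Since ΔE = (4² − 3²)E_1, E_1 = 1.068×10^-19 J, and L = h/√(8m_eE_1) = 7.51×10^-10 m = 0.751 nm.

L = 0.751 nm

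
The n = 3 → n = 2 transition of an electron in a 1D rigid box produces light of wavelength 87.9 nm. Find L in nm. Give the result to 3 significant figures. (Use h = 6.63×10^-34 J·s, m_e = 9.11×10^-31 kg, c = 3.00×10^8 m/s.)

The photon carries ΔE = hc/λ = 6.63×10^-34·3.00×10^8/8.79×10^-8 m = 2.263×10^-18 J.
Since ΔE = (3² − 2²)E_1, E_1 = 4.526×10^-19 J, and L = h/√(8m_eE_1) = 3.65×10^-10 m = 0.365 nm.

L = 0.365 nm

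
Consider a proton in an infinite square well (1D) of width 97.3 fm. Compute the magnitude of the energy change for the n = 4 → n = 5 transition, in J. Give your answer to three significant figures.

|ΔE| = 3.12×10^-14 J

E_1 = h²/(8m_pL²) = 3.465×10^-15 J.
|ΔE| = |4² − 5²|·E_1 = 9·3.465×10^-15 J = 3.12×10^-14 J.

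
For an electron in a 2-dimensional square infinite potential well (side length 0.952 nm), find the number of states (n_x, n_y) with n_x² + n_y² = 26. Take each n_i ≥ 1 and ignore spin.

degeneracy = 2

The level has n_x² + n_y² = 26. The ordered positive-integer solutions are (1, 5), (5, 1).
That gives 2 states.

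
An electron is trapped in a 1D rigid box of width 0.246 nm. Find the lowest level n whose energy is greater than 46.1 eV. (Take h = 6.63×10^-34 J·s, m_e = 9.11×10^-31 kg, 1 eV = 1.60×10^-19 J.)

n = 3

E_1 = h²/(8m_eL²) = 9.967×10^-19 J = 6.229 eV.
Need n² > 46.1/6.229 = 7.401, i.e. n > 2.720.
The smallest integer satisfying this is n = 3.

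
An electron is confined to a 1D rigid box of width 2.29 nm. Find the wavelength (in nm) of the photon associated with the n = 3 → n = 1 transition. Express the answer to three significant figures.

λ = 2.16×10^3 nm

E_1 = h²/(8m_eL²) = 1.149×10^-20 J, so ΔE = (3² − 1²)E_1 = 9.192×10^-20 J.
λ = hc/ΔE = (6.626×10^-34·2.998×10^8)/9.192×10^-20 = 2.16×10^-6 m = 2.16×10^3 nm.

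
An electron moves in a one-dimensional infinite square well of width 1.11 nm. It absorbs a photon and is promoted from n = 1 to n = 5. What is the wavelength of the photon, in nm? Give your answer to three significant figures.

λ = 169 nm

E_1 = h²/(8m_eL²) = 4.890×10^-20 J, so ΔE = (5² − 1²)E_1 = 1.174×10^-18 J.
λ = hc/ΔE = (6.626×10^-34·2.998×10^8)/1.174×10^-18 = 1.69×10^-7 m = 169 nm.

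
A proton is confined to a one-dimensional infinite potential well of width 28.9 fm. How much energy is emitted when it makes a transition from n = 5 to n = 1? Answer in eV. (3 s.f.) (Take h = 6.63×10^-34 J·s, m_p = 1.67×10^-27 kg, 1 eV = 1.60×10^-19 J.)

E_1 = h²/(8m_pL²) = 3.939×10^-14 J.
|ΔE| = |5² − 1²|·E_1 = 24·3.939×10^-14 J = 9.454×10^-13 J = 5.91×10^6 eV.

|ΔE| = 5.91×10^6 eV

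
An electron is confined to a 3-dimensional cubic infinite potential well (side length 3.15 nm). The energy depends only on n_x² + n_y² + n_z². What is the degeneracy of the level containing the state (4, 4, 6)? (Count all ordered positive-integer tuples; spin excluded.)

The level has n_x² + n_y² + n_z² = 68. The ordered positive-integer solutions are (4, 4, 6), (4, 6, 4), (6, 4, 4).
That gives 3 states.

degeneracy = 3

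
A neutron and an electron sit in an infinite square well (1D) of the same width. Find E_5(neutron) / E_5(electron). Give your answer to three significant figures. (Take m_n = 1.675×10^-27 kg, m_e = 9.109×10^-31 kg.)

E_n ∝ 1/m at fixed n and L, so the ratio is m_e/m_n = 9.109×10^-31/1.675×10^-27 = 5.44×10^-4.

5.44×10^-4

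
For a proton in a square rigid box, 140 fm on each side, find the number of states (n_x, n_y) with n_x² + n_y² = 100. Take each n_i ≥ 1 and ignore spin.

degeneracy = 2

The level has n_x² + n_y² = 100. The ordered positive-integer solutions are (6, 8), (8, 6).
That gives 2 states.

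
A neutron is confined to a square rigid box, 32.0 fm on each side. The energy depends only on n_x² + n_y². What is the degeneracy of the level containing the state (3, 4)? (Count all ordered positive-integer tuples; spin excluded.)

The level has n_x² + n_y² = 25. The ordered positive-integer solutions are (3, 4), (4, 3).
That gives 2 states.

degeneracy = 2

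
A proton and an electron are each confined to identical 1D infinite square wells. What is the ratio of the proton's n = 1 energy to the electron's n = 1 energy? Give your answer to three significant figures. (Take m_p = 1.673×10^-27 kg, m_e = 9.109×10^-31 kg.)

E_n ∝ 1/m at fixed n and L, so the ratio is m_e/m_p = 9.109×10^-31/1.673×10^-27 = 5.44×10^-4.

5.44×10^-4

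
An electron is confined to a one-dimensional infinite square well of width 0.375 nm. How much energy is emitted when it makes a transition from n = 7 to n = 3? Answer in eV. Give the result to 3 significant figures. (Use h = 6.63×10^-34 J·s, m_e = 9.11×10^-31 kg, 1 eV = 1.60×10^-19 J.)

E_1 = h²/(8m_eL²) = 4.289×10^-19 J.
|ΔE| = |7² − 3²|·E_1 = 40·4.289×10^-19 J = 1.716×10^-17 J = 107 eV.

|ΔE| = 107 eV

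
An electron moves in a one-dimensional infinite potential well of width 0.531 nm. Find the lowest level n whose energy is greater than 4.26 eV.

E_1 = h²/(8m_eL²) = 2.137×10^-19 J = 1.334 eV.
Need n² > 4.26/1.334 = 3.193, i.e. n > 1.787.
The smallest integer satisfying this is n = 2.

n = 2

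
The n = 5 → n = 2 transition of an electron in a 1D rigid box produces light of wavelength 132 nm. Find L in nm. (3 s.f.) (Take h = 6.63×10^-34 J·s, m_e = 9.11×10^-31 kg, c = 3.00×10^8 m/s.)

L = 0.917 nm

The photon carries ΔE = hc/λ = 6.63×10^-34·3.00×10^8/1.32×10^-7 m = 1.507×10^-18 J.
Since ΔE = (5² − 2²)E_1, E_1 = 7.176×10^-20 J, and L = h/√(8m_eE_1) = 9.17×10^-10 m = 0.917 nm.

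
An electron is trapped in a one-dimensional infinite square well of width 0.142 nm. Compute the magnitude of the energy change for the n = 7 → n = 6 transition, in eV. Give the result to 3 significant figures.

E_1 = h²/(8m_eL²) = 2.988×10^-18 J.
|ΔE| = |7² − 6²|·E_1 = 13·2.988×10^-18 J = 3.884×10^-17 J = 242 eV.

|ΔE| = 242 eV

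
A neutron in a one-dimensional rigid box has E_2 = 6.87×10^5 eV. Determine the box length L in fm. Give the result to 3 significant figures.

From E_n = n²h²/(8m_nL²), L = n·h/√(8m_nE_n).
E_2 = 6.87×10^5 eV = 1.101×10^-13 J, so L = 2·6.626×10^-34/√(8·1.675×10^-27·1.101×10^-13) = 3.45×10^-14 m = 34.5 fm.

L = 34.5 fm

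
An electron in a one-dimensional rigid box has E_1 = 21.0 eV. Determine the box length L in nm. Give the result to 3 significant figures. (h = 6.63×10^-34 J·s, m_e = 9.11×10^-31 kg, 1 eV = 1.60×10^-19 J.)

L = 0.134 nm

From E_n = n²h²/(8m_eL²), L = n·h/√(8m_eE_n).
E_1 = 21.0 eV = 3.360×10^-18 J, so L = 1·6.63×10^-34/√(8·9.11×10^-31·3.360×10^-18) = 1.34×10^-10 m = 0.134 nm.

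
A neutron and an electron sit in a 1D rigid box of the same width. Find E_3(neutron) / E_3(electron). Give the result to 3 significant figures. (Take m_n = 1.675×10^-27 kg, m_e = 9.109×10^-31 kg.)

5.44×10^-4

E_n ∝ 1/m at fixed n and L, so the ratio is m_e/m_n = 9.109×10^-31/1.675×10^-27 = 5.44×10^-4.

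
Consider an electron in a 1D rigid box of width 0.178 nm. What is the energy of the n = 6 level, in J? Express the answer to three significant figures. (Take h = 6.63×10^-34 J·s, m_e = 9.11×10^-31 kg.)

For an infinite well E_n = n²h²/(8m_eL²), so E_1 = h²/(8m_eL²) = (6.63×10^-34)²/(8·9.11×10^-31·(1.78×10^-10 m)²) = 1.904×10^-18 J.
Then E_6 = 6²·E_1 = 36·1.904×10^-18 J = 6.85×10^-17 J.

E_6 = 6.85×10^-17 J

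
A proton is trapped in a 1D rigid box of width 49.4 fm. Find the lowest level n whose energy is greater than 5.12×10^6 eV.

E_1 = h²/(8m_pL²) = 1.344×10^-14 J = 8.390×10^4 eV.
Need n² > 5.12×10^6/8.390×10^4 = 61.03, i.e. n > 7.812.
The smallest integer satisfying this is n = 8.

n = 8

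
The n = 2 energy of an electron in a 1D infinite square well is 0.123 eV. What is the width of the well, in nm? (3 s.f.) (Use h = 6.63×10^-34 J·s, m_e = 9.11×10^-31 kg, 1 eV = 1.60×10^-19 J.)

L = 3.50 nm

From E_n = n²h²/(8m_eL²), L = n·h/√(8m_eE_n).
E_2 = 0.123 eV = 1.968×10^-20 J, so L = 2·6.63×10^-34/√(8·9.11×10^-31·1.968×10^-20) = 3.50×10^-9 m = 3.50 nm.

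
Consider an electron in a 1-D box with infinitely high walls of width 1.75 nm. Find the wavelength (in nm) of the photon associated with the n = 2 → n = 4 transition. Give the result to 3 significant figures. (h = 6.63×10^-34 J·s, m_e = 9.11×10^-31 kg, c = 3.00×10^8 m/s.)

E_1 = h²/(8m_eL²) = 1.969×10^-20 J, so ΔE = (4² − 2²)E_1 = 2.363×10^-19 J.
λ = hc/ΔE = (6.63×10^-34·3.00×10^8)/2.363×10^-19 = 8.42×10^-7 m = 842 nm.

λ = 842 nm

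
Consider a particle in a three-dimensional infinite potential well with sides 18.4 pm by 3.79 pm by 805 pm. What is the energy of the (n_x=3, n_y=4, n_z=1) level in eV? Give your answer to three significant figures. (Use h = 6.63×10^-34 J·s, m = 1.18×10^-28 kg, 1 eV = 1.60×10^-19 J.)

E = 3.32×10^3 eV

For a 3D rectangular well E = (h²/8m)·Σ n_i²/L_i² = (6.63×10^-34)²/(8·1.18×10^-28) · [3²/(18.4 pm)² + 4²/(3.79 pm)² + 1²/(805 pm)²].
Evaluating gives E = 5.311×10^-16 J = 3.32×10^3 eV.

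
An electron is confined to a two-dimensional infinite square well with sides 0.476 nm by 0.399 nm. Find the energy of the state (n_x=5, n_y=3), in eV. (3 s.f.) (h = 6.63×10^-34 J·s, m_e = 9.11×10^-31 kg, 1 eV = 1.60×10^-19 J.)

For a 2D rectangular well E = (h²/8m_e)·Σ n_i²/L_i² = (6.63×10^-34)²/(8·9.11×10^-31) · [5²/(0.476 nm)² + 3²/(0.399 nm)²].
Evaluating gives E = 1.006×10^-17 J = 62.9 eV.

E = 62.9 eV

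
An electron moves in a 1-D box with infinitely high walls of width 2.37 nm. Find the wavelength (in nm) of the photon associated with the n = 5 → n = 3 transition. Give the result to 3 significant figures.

λ = 1.16×10^3 nm

E_1 = h²/(8m_eL²) = 1.073×10^-20 J, so ΔE = (5² − 3²)E_1 = 1.717×10^-19 J.
λ = hc/ΔE = (6.626×10^-34·2.998×10^8)/1.717×10^-19 = 1.16×10^-6 m = 1.16×10^3 nm.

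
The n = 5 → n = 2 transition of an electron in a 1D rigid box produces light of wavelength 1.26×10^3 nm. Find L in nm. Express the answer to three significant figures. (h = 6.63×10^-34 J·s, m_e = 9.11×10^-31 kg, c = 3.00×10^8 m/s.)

The photon carries ΔE = hc/λ = 6.63×10^-34·3.00×10^8/1.26×10^-6 m = 1.579×10^-19 J.
Since ΔE = (5² − 2²)E_1, E_1 = 7.519×10^-21 J, and L = h/√(8m_eE_1) = 2.83×10^-9 m = 2.83 nm.

L = 2.83 nm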